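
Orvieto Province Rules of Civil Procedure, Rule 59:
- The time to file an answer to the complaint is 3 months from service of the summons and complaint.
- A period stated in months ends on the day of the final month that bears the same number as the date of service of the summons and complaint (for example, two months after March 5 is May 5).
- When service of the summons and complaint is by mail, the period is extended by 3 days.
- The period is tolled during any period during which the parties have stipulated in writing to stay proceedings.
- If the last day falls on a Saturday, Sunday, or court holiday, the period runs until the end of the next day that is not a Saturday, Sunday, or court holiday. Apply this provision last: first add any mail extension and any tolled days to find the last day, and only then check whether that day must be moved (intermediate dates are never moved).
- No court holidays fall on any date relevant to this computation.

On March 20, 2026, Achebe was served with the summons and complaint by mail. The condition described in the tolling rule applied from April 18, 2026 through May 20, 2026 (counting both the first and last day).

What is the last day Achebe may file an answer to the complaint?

July 27, 2026

3 months after March 20, 2026 is June 20, 2026.
Service was by mail, adding 3 days: June 20, 2026 + 3 days = June 23, 2026.
From April 18, 2026 through May 20, 2026 inclusive is 33 days; tolling adds 33 days: June 23, 2026 + 33 days = July 26, 2026.
July 26, 2026 is Sunday. The next qualifying day is July 27, 2026.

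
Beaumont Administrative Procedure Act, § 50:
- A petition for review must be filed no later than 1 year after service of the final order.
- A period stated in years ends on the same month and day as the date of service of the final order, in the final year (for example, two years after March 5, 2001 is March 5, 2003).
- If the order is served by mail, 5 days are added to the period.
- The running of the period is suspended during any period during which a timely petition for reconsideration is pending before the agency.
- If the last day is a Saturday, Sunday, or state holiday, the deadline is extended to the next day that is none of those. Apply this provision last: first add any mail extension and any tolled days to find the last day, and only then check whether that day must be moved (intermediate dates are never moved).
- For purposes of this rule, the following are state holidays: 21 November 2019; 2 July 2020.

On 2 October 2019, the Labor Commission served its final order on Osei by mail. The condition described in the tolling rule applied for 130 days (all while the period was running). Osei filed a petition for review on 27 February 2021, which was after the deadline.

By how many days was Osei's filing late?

1 year after 2 October 2019 is October 2, 2020.
Service was by mail, adding 5 days: October 2, 2020 + 5 days = October 7, 2020.
Tolling adds 130 days: October 7, 2020 + 130 days = February 14, 2021.
February 14, 2021 is Sunday. The next qualifying day is February 15, 2021.
The deadline is February 15, 2021; from February 15, 2021 to February 27, 2021 is 12 days.

12 days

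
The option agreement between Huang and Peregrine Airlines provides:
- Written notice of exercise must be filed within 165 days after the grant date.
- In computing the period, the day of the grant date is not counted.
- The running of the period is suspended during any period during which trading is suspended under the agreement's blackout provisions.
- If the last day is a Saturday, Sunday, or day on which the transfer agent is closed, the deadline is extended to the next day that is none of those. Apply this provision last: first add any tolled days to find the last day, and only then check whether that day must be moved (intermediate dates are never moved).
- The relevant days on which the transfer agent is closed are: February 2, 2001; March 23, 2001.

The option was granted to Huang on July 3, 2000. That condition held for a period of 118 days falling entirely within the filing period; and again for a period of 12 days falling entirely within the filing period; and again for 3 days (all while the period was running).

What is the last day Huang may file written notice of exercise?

April 27, 2001

165 days after July 3, 2000 is December 15, 2000.
Tolling adds 118 days: December 15, 2000 + 118 days = April 12, 2001.
Tolling adds 12 days: April 12, 2001 + 12 days = April 24, 2001.
Tolling adds 3 days: April 24, 2001 + 3 days = April 27, 2001.
April 27, 2001 is a Friday and not a day on which the transfer agent is closed, so no extension applies.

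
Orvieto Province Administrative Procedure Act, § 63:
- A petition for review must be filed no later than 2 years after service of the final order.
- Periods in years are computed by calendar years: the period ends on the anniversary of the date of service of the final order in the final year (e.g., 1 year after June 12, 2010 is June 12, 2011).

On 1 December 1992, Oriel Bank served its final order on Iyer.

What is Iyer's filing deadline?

2 years after 1 December 1992 is December 1, 1994.

December 1, 1994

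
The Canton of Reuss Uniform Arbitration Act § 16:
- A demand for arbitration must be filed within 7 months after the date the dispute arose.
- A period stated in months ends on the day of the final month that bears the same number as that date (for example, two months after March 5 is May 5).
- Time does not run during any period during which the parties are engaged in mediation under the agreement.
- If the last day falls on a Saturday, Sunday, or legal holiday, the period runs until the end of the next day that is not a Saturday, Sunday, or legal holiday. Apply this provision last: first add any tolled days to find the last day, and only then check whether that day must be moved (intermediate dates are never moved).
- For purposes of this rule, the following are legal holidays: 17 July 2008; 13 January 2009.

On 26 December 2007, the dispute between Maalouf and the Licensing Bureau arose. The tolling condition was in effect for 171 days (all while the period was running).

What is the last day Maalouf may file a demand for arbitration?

7 months after 26 December 2007 is July 26, 2008.
Tolling adds 171 days: July 26, 2008 + 171 days = January 13, 2009.
January 13, 2009 is a listed holiday. The next qualifying day is January 14, 2009.

January 14, 2009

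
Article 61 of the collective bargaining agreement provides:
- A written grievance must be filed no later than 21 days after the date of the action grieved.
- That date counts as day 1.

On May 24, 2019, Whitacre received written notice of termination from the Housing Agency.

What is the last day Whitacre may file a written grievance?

Counting May 24, 2019 as day 1, day 21 is June 13, 2019.

June 13, 2019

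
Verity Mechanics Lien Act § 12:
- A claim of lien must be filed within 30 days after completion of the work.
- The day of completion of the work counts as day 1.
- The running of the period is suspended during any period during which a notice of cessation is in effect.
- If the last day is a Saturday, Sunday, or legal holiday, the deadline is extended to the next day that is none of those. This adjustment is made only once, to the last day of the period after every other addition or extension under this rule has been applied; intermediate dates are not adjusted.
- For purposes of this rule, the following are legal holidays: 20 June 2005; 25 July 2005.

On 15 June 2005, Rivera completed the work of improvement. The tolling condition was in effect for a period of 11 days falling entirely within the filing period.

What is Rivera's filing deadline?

July 26, 2005

Counting 15 June 2005 as day 1, day 30 is July 14, 2005.
Tolling adds 11 days: July 14, 2005 + 11 days = July 25, 2005.
July 25, 2005 is a listed holiday. The next qualifying day is July 26, 2005.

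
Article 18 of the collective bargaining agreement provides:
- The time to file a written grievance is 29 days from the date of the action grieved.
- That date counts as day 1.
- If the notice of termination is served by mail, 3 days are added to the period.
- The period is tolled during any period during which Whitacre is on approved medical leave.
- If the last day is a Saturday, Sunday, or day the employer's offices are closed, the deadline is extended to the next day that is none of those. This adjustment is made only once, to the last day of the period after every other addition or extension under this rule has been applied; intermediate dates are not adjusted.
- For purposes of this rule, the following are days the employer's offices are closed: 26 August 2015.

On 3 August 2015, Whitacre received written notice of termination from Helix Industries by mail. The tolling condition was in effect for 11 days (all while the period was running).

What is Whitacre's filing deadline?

September 14, 2015

Counting 3 August 2015 as day 1, day 29 is August 31, 2015.
Service was by mail, adding 3 days: August 31, 2015 + 3 days = September 3, 2015.
Tolling adds 11 days: September 3, 2015 + 11 days = September 14, 2015.
September 14, 2015 is a Monday and not a day the employer's offices are closed, so no extension applies.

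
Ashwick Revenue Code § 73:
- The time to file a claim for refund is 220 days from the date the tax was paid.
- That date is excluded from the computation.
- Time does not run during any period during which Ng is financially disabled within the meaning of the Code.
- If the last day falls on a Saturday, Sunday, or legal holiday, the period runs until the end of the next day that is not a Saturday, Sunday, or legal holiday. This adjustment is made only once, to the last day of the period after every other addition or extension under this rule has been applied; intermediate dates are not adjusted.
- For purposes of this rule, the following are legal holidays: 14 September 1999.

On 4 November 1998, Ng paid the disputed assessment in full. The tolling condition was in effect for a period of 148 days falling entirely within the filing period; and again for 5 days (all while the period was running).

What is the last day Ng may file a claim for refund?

220 days after 4 November 1998 is June 12, 1999.
Tolling adds 148 days: June 12, 1999 + 148 days = November 7, 1999.
Tolling adds 5 days: November 7, 1999 + 5 days = November 12, 1999.
November 12, 1999 is a Friday and not a legal holiday, so no extension applies.

November 12, 1999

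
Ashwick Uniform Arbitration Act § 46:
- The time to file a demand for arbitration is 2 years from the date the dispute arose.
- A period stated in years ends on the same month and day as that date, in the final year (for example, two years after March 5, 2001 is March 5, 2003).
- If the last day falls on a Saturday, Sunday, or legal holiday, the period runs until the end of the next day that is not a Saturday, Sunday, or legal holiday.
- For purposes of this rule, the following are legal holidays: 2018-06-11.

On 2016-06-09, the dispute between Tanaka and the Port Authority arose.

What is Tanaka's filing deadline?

June 12, 2018

2 years after 2016-06-09 is June 9, 2018.
June 9, 2018 is Saturday; June 10, 2018 is Sunday; June 11, 2018 is a listed holiday. The next qualifying day is June 12, 2018.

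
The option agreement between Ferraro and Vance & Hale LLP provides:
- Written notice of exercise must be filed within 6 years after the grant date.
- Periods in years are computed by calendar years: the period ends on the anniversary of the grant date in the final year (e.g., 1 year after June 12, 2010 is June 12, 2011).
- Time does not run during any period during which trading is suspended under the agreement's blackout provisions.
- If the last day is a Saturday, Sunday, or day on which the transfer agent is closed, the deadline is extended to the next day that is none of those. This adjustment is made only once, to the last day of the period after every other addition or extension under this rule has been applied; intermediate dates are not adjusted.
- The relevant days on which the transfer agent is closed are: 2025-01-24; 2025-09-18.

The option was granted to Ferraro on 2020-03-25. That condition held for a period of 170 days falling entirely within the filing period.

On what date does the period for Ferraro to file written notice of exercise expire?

September 11, 2026

6 years after 2020-03-25 is March 25, 2026.
Tolling adds 170 days: March 25, 2026 + 170 days = September 11, 2026.
September 11, 2026 is a Friday and not a day on which the transfer agent is closed, so no extension applies.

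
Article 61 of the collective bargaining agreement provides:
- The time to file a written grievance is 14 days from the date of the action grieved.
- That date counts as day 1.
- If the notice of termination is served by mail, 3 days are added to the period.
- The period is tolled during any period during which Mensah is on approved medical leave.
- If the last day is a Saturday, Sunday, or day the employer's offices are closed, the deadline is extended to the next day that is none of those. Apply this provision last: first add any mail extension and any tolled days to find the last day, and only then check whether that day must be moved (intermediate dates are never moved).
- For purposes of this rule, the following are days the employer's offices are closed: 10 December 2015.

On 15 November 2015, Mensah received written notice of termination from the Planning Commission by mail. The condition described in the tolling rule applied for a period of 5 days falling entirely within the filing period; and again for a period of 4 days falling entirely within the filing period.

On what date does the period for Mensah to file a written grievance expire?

Counting 15 November 2015 as day 1, day 14 is November 28, 2015.
Service was by mail, adding 3 days: November 28, 2015 + 3 days = December 1, 2015.
Tolling adds 5 days: December 1, 2015 + 5 days = December 6, 2015.
Tolling adds 4 days: December 6, 2015 + 4 days = December 10, 2015.
December 10, 2015 is a listed holiday. The next qualifying day is December 11, 2015.

December 11, 2015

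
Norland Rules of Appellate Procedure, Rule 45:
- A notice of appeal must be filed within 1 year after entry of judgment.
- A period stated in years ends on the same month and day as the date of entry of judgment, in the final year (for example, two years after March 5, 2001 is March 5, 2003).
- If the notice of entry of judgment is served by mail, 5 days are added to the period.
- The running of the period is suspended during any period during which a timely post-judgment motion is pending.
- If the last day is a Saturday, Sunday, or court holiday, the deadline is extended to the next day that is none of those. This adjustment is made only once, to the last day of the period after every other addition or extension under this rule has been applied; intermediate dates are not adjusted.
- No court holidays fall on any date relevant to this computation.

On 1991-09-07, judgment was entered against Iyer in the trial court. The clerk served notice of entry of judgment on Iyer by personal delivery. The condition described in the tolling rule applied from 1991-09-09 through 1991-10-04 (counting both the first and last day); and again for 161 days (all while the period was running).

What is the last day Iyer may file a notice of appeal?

1 year after 1991-09-07 is September 7, 1992.
Service was not by mail, so no mail extension applies.
From September 9, 1991 through October 4, 1991 inclusive is 26 days; tolling adds 26 days: September 7, 1992 + 26 days = October 3, 1992.
Tolling adds 161 days: October 3, 1992 + 161 days = March 13, 1993.
March 13, 1993 is Saturday; March 14, 1993 is Sunday. The next qualifying day is March 15, 1993.

March 15, 1993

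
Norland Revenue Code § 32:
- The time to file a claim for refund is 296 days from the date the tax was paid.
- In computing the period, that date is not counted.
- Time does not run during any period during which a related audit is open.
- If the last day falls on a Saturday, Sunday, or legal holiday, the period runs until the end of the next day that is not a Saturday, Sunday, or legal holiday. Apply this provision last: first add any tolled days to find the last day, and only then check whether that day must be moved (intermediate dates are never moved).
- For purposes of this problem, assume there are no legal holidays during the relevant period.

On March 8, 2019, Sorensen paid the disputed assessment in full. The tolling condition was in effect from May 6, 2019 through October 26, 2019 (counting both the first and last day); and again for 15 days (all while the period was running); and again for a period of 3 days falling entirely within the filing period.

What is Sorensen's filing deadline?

296 days after March 8, 2019 is December 29, 2019.
From May 6, 2019 through October 26, 2019 inclusive is 174 days; tolling adds 174 days: December 29, 2019 + 174 days = June 20, 2020.
Tolling adds 15 days: June 20, 2020 + 15 days = July 5, 2020.
Tolling adds 3 days: July 5, 2020 + 3 days = July 8, 2020.
July 8, 2020 is a Wednesday and not a legal holiday, so no extension applies.

July 8, 2020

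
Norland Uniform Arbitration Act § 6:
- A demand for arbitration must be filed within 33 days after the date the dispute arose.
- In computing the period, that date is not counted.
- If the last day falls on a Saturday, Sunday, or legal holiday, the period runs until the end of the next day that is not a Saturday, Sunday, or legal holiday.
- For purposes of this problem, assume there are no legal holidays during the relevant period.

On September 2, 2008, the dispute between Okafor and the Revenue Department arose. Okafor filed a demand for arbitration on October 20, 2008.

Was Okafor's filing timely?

No

33 days after September 2, 2008 is October 5, 2008.
October 5, 2008 is Sunday. The next qualifying day is October 6, 2008.
The deadline is October 6, 2008; the filing on October 20, 2008 is after that date.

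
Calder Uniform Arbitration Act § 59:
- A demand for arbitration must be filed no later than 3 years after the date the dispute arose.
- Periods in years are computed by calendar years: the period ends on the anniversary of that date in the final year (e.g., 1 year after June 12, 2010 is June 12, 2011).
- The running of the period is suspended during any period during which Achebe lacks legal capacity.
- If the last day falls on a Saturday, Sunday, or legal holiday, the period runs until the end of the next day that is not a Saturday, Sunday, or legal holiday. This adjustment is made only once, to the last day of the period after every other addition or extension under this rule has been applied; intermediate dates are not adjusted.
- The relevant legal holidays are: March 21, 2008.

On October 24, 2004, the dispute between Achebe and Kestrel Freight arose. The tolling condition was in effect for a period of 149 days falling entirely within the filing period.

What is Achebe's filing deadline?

March 24, 2008

3 years after October 24, 2004 is October 24, 2007.
Tolling adds 149 days: October 24, 2007 + 149 days = March 21, 2008.
March 21, 2008 is a listed holiday; March 22, 2008 is Saturday; March 23, 2008 is Sunday. The next qualifying day is March 24, 2008.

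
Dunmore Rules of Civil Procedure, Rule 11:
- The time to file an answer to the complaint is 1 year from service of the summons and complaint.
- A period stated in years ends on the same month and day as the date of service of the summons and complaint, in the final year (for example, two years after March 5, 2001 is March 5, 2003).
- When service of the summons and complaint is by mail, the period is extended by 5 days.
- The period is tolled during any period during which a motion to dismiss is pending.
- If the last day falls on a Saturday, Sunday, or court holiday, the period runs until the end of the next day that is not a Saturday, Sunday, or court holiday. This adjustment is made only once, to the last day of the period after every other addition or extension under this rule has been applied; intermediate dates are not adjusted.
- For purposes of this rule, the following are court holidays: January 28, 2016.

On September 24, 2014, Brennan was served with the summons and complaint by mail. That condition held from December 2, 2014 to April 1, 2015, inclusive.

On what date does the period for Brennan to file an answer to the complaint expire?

January 29, 2016

1 year after September 24, 2014 is September 24, 2015.
Service was by mail, adding 5 days: September 24, 2015 + 5 days = September 29, 2015.
From December 2, 2014 through April 1, 2015 inclusive is 121 days; tolling adds 121 days: September 29, 2015 + 121 days = January 28, 2016.
January 28, 2016 is a listed holiday. The next qualifying day is January 29, 2016.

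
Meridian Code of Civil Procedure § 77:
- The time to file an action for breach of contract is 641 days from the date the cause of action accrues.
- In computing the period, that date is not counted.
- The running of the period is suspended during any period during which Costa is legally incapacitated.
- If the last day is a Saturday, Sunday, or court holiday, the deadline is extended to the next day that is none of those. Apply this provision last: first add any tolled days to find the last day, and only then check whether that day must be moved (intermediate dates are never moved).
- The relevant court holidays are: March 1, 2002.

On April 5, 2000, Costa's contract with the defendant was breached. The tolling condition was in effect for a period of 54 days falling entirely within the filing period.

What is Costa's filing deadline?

641 days after April 5, 2000 is January 6, 2002.
Tolling adds 54 days: January 6, 2002 + 54 days = March 1, 2002.
March 1, 2002 is a listed holiday; March 2, 2002 is Saturday; March 3, 2002 is Sunday. The next qualifying day is March 4, 2002.

March 4, 2002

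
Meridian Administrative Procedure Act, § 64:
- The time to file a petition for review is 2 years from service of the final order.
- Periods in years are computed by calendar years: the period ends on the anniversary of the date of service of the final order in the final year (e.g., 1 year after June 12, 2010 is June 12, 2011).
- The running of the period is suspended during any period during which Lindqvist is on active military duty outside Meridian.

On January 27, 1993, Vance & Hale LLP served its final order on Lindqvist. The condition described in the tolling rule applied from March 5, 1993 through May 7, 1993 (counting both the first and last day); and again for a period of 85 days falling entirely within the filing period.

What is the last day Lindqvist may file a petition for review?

June 25, 1995

2 years after January 27, 1993 is January 27, 1995.
From March 5, 1993 through May 7, 1993 inclusive is 64 days; tolling adds 64 days: January 27, 1995 + 64 days = April 1, 1995.
Tolling adds 85 days: April 1, 1995 + 85 days = June 25, 1995.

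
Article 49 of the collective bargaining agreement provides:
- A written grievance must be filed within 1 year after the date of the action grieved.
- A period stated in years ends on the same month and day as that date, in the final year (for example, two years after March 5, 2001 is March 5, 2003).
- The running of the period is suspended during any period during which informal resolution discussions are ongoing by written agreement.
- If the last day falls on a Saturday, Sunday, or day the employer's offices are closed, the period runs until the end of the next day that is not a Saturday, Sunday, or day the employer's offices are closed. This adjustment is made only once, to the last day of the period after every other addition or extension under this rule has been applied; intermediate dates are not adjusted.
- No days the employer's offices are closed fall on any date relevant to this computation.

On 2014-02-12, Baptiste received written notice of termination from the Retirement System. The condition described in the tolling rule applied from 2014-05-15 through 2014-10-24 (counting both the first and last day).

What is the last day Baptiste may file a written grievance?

1 year after 2014-02-12 is February 12, 2015.
From May 15, 2014 through October 24, 2014 inclusive is 163 days; tolling adds 163 days: February 12, 2015 + 163 days = July 25, 2015.
July 25, 2015 is Saturday; July 26, 2015 is Sunday. The next qualifying day is July 27, 2015.

July 27, 2015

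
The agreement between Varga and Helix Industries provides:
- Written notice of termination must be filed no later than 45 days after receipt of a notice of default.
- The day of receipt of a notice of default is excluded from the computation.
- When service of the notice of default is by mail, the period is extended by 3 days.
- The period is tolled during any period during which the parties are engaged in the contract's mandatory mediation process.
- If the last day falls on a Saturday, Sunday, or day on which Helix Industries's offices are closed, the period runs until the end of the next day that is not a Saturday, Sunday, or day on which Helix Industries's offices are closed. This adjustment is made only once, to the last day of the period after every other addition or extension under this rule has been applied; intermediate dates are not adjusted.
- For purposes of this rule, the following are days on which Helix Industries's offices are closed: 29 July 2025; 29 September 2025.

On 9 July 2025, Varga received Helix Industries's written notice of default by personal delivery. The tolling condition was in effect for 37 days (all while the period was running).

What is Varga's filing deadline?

September 30, 2025

45 days after 9 July 2025 is August 23, 2025.
Service was not by mail, so no mail extension applies.
Tolling adds 37 days: August 23, 2025 + 37 days = September 29, 2025.
September 29, 2025 is a listed holiday. The next qualifying day is September 30, 2025.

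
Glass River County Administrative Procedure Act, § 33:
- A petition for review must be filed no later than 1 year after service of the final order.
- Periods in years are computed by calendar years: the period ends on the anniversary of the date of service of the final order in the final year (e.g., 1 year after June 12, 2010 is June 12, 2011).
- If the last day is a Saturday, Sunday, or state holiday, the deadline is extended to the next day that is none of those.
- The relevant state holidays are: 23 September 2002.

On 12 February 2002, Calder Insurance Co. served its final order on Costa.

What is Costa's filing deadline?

February 12, 2003

1 year after 12 February 2002 is February 12, 2003.
February 12, 2003 is a Wednesday and not a state holiday, so no extension applies.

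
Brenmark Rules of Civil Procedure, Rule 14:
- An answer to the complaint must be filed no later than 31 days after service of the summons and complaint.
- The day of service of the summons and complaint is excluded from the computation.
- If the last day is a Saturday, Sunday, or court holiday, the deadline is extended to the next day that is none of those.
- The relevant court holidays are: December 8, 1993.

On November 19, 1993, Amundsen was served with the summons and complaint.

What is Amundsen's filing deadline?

31 days after November 19, 1993 is December 20, 1993.
December 20, 1993 is a Monday and not a court holiday, so no extension applies.

December 20, 1993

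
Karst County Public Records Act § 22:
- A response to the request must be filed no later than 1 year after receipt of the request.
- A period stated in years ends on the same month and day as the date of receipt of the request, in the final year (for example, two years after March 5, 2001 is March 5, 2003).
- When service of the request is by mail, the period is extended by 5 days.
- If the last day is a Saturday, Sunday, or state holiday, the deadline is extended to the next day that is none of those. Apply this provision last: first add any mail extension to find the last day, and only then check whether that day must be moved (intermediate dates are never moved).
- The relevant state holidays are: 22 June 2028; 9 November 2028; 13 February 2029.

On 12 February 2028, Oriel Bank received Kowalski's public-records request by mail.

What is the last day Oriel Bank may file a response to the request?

February 19, 2029

1 year after 12 February 2028 is February 12, 2029.
Service was by mail, adding 5 days: February 12, 2029 + 5 days = February 17, 2029.
February 17, 2029 is Saturday; February 18, 2029 is Sunday. The next qualifying day is February 19, 2029.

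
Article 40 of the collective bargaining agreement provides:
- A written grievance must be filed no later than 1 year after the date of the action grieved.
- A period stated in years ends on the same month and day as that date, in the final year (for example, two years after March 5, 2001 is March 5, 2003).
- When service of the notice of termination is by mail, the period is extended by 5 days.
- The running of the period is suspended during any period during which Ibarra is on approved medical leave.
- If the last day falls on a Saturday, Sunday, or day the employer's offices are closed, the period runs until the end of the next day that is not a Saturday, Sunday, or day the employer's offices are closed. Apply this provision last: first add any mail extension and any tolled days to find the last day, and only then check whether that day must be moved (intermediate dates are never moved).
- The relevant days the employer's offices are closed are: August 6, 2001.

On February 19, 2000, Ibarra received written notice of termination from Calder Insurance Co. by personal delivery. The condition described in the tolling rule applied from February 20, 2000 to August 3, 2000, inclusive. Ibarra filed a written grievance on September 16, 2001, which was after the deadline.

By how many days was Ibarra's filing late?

1 year after February 19, 2000 is February 19, 2001.
Service was not by mail, so no mail extension applies.
From February 20, 2000 through August 3, 2000 inclusive is 166 days; tolling adds 166 days: February 19, 2001 + 166 days = August 4, 2001.
August 4, 2001 is Saturday; August 5, 2001 is Sunday; August 6, 2001 is a listed holiday. The next qualifying day is August 7, 2001.
The deadline is August 7, 2001; from August 7, 2001 to September 16, 2001 is 40 days.

40 days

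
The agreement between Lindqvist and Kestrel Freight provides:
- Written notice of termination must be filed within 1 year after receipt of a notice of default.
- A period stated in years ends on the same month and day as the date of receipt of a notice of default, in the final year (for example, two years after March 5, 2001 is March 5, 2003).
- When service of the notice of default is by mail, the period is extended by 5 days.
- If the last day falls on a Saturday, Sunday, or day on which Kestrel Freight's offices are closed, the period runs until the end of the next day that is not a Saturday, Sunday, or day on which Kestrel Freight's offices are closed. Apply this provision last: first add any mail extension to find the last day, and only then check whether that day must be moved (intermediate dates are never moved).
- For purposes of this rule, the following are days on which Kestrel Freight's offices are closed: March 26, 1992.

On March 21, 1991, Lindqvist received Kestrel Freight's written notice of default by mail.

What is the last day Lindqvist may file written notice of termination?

March 27, 1992

1 year after March 21, 1991 is March 21, 1992.
Service was by mail, adding 5 days: March 21, 1992 + 5 days = March 26, 1992.
March 26, 1992 is a listed holiday. The next qualifying day is March 27, 1992.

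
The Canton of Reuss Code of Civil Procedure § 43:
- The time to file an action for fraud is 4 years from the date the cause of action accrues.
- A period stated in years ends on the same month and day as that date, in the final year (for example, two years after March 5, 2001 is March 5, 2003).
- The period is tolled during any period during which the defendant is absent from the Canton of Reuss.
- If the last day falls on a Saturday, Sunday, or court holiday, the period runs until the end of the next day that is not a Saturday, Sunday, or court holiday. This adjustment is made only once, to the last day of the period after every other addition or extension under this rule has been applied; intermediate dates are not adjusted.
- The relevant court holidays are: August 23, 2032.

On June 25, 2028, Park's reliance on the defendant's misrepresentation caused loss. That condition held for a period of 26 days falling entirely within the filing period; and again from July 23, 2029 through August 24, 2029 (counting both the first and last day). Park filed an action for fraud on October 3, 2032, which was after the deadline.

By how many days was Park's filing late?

40 days

4 years after June 25, 2028 is June 25, 2032.
Tolling adds 26 days: June 25, 2032 + 26 days = July 21, 2032.
From July 23, 2029 through August 24, 2029 inclusive is 33 days; tolling adds 33 days: July 21, 2032 + 33 days = August 23, 2032.
August 23, 2032 is a listed holiday. The next qualifying day is August 24, 2032.
The deadline is August 24, 2032; from August 24, 2032 to October 3, 2032 is 40 days.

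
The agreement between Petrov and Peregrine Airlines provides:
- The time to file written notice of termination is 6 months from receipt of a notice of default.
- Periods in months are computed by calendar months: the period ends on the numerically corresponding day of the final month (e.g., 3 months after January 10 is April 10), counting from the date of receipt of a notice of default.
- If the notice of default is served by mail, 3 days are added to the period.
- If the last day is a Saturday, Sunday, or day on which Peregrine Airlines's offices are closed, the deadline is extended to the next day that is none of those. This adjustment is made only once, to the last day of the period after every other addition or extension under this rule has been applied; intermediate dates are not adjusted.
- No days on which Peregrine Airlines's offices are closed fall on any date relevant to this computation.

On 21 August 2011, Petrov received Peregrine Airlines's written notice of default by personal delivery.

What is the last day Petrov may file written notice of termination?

February 21, 2012

6 months after 21 August 2011 is February 21, 2012.
Service was not by mail, so no mail extension applies.
February 21, 2012 is a Tuesday and not a day on which Peregrine Airlines's offices are closed, so no extension applies.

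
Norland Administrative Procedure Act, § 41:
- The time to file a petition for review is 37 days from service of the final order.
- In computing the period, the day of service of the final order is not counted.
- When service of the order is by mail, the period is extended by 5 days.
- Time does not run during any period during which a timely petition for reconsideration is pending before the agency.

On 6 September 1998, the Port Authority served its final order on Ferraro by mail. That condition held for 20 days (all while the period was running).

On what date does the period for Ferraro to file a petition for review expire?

November 7, 1998

37 days after 6 September 1998 is October 13, 1998.
Service was by mail, adding 5 days: October 13, 1998 + 5 days = October 18, 1998.
Tolling adds 20 days: October 18, 1998 + 20 days = November 7, 1998.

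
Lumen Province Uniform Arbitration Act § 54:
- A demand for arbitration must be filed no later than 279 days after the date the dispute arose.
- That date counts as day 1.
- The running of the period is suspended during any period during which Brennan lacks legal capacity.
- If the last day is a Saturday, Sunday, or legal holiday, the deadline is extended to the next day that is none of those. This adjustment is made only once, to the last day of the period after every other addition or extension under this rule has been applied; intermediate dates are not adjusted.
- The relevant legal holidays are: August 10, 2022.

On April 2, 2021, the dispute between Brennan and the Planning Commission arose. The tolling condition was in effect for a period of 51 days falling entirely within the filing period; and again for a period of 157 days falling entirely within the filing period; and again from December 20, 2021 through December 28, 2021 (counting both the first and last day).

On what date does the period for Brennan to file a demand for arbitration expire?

August 11, 2022

Counting April 2, 2021 as day 1, day 279 is January 5, 2022.
Tolling adds 51 days: January 5, 2022 + 51 days = February 25, 2022.
Tolling adds 157 days: February 25, 2022 + 157 days = August 1, 2022.
From December 20, 2021 through December 28, 2021 inclusive is 9 days; tolling adds 9 days: August 1, 2022 + 9 days = August 10, 2022.
August 10, 2022 is a listed holiday. The next qualifying day is August 11, 2022.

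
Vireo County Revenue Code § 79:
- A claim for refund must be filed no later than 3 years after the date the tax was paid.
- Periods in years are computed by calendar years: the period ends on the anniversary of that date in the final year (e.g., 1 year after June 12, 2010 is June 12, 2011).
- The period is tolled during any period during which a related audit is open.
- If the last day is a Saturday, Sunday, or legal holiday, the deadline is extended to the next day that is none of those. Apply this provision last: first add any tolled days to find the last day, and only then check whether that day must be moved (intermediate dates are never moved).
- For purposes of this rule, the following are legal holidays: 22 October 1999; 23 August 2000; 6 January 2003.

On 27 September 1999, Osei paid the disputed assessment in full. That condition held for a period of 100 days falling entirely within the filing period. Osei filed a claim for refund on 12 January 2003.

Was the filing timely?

3 years after 27 September 1999 is September 27, 2002.
Tolling adds 100 days: September 27, 2002 + 100 days = January 5, 2003.
January 5, 2003 is Sunday; January 6, 2003 is a listed holiday. The next qualifying day is January 7, 2003.
The deadline is January 7, 2003; the filing on January 12, 2003 is after that date.

No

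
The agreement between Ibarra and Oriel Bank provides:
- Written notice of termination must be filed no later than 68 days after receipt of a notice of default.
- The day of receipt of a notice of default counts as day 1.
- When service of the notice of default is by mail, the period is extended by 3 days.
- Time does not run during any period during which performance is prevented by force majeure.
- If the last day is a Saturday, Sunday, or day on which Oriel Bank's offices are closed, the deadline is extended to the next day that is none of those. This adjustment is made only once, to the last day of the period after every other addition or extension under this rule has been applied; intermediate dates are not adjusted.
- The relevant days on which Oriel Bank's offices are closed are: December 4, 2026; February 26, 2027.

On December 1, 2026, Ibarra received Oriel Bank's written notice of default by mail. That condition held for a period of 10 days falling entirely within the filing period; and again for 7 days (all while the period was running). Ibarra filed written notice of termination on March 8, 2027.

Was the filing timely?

Counting December 1, 2026 as day 1, day 68 is February 6, 2027.
Service was by mail, adding 3 days: February 6, 2027 + 3 days = February 9, 2027.
Tolling adds 10 days: February 9, 2027 + 10 days = February 19, 2027.
Tolling adds 7 days: February 19, 2027 + 7 days = February 26, 2027.
February 26, 2027 is a listed holiday; February 27, 2027 is Saturday; February 28, 2027 is Sunday. The next qualifying day is March 1, 2027.
The deadline is March 1, 2027; the filing on March 8, 2027 is after that date.

No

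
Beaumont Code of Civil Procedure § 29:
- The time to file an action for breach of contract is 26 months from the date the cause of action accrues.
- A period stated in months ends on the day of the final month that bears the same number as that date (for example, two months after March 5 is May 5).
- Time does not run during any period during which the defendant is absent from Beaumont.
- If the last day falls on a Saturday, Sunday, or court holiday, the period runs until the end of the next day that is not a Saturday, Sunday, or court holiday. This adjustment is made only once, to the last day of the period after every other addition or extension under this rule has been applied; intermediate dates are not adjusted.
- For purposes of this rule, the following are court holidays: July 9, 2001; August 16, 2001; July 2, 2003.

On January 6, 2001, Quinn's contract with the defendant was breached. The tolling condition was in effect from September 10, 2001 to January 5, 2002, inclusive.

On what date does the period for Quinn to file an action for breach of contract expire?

26 months after January 6, 2001 is March 6, 2003.
From September 10, 2001 through January 5, 2002 inclusive is 118 days; tolling adds 118 days: March 6, 2003 + 118 days = July 2, 2003.
July 2, 2003 is a listed holiday. The next qualifying day is July 3, 2003.

July 3, 2003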